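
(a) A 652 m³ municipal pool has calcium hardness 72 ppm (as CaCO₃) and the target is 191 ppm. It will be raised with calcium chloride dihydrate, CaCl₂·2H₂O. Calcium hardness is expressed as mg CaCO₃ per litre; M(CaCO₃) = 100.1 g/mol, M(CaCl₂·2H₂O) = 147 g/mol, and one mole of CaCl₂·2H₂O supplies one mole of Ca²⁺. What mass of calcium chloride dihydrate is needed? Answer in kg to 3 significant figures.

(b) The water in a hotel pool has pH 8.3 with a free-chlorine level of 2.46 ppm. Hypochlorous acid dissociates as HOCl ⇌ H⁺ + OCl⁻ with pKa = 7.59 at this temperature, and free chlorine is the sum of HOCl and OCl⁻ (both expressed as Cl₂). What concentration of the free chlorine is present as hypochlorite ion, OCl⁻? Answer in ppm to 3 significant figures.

(a) Volume: 652 m³ = 652,000 L.
(a) Hardness to add: (191 − 72) = 119 mg/L as CaCO₃ × 652,000 L = 77,590 g as CaCO₃.
(a) Moles of Ca²⁺ (1 mol Ca²⁺ ≡ 1 mol CaCO₃): 77,590 / 100.1 g/mol = 775.1 mol.
(a) Mass of CaCl₂·2H₂O: 775.1 × 147 = 113,900 g.

(b) [OCl⁻]/[HOCl] = 10^(pH − pKa) = 10^(8.3 − 7.59) = 10^0.71 = 5.129.
(b) Fraction as HOCl = 1 / (1 + 5.129) = 0.1632.
(b) OCl⁻ = (1 − 0.1632) × 2.46 ppm = 2.059 ppm.

(a) 114 kg; (b) 2.06 ppm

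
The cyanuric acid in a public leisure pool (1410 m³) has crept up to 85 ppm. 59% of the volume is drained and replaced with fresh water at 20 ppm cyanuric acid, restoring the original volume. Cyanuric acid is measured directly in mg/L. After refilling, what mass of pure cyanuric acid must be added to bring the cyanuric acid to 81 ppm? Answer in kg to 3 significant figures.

Volume: 1410 m³ = 1,410,000 L.
After draining 59% and refilling: 85 × 0.41 + 20 × 0.59 = 46.65 ppm.
Deficit to target: 81 − 46.65 = 34.35 mg/L.
Mass: 34.35 mg/L × 1,410,000 L = 48,430 g cyanuric acid.

48.4 kg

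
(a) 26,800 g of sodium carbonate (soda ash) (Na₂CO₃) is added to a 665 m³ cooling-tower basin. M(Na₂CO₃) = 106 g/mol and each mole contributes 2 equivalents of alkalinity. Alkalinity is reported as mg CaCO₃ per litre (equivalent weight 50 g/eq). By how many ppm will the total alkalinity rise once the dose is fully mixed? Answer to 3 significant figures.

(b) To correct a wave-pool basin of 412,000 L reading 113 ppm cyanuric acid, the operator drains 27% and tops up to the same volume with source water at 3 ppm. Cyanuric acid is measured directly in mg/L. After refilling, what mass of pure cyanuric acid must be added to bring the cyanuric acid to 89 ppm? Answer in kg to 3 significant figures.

(a) Volume: 665 m³ = 665,000 L.
(a) Moles of Na₂CO₃: 26,800 g ÷ 106 g/mol = 252.8 mol → 505.7 eq of alkalinity.
(a) As CaCO₃: 505.7 eq × 50 g/eq = 25,280 g.
(a) Rise: 25,280 g / 665,000 L × 1000 = 38.02 mg/L.

(b) After draining 27% and refilling: 113 × 0.73 + 3 × 0.27 = 83.3 ppm.
(b) Deficit to target: 89 − 83.3 = 5.7 mg/L.
(b) Mass: 5.7 mg/L × 412,000 L = 2348 g cyanuric acid.

(a) 38.0 ppm; (b) 2.35 kg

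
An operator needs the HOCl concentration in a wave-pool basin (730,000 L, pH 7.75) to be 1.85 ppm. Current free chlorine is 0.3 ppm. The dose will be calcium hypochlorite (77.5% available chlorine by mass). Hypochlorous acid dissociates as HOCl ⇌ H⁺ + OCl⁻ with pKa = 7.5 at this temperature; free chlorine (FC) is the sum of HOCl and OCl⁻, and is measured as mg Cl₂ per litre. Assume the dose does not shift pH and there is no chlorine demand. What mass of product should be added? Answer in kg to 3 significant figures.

[OCl⁻]/[HOCl] = 10^(pH − pKa) = 10^(7.75 − 7.5) = 1.778; fraction as HOCl = 1/(1 + 1.778) = 0.3599.
Free chlorine required for 1.85 ppm HOCl: 1.85 / 0.3599 = 5.14 ppm.
FC to add: 5.14 − 0.3 = 4.84 mg/L as Cl₂.
Cl₂ equivalent: 4.84 mg/L × 730,000 L = 3533 g.
Product at 77.5% available Cl: 3533 / 0.775 = 4559 g.

4.56 kg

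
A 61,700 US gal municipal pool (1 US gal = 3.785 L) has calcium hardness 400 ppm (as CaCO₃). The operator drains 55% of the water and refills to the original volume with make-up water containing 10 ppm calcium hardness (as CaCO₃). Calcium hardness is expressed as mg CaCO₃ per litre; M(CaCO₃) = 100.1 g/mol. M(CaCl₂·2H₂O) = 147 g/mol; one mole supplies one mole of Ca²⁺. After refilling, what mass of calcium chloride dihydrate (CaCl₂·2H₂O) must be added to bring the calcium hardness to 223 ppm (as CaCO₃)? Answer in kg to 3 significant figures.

Volume: 61,700 US gal × 3.785 L/gal = 233,534 L.
After draining 55% and refilling: 400 × 0.45 + 10 × 0.55 = 185.5 ppm.
Deficit to target: 223 − 185.5 = 37.5 mg/L.
As CaCO₃: 37.5 mg/L × 233,534 L = 8758 g; ÷ 100.1 = 87.49 mol Ca²⁺.
Mass: 87.49 × 147 = 12,860 g.

12.9 kg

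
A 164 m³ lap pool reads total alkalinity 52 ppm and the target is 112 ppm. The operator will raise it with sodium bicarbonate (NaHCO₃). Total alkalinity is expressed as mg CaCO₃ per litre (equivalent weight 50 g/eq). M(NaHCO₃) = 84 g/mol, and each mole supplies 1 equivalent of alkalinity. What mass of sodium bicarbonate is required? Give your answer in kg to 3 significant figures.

Volume: 164 m³ = 164,000 L.
Alkalinity to add: (112 − 52) = 60 mg/L as CaCO₃ × 164,000 L = 9840 g as CaCO₃.
Equivalents: 9840 g ÷ 50 g/eq = 196.8 eq.
NaHCO₃ supplies 1 eq per mole → 196.8 mol.
Mass: 196.8 mol × 84 g/mol = 16,530 g.

16.5 kg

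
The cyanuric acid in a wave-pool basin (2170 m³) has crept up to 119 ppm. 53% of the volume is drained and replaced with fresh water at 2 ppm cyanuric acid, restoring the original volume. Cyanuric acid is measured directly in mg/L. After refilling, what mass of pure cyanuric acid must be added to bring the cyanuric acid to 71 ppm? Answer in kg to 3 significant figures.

30.4 kg

Volume: 2170 m³ = 2,170,000 L.
After draining 53% and refilling: 119 × 0.47 + 2 × 0.53 = 56.99 ppm.
Deficit to target: 71 − 56.99 = 14.01 mg/L.
Mass: 14.01 mg/L × 2,170,000 L = 30,400 g cyanuric acid.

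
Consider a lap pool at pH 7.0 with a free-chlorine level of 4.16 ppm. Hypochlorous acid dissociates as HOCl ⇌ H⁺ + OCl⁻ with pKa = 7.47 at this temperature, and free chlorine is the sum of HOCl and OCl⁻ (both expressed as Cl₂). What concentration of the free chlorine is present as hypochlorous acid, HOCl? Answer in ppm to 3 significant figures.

3.11 ppm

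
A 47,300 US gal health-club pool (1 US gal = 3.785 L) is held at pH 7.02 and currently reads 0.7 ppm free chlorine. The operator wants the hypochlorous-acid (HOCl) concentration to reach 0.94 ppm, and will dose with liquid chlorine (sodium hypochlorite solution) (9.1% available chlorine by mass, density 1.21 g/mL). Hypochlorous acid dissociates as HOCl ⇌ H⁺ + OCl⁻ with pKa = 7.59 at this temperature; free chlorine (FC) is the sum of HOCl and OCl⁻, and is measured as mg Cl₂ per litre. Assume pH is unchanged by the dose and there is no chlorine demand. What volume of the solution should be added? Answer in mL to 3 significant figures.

802 mL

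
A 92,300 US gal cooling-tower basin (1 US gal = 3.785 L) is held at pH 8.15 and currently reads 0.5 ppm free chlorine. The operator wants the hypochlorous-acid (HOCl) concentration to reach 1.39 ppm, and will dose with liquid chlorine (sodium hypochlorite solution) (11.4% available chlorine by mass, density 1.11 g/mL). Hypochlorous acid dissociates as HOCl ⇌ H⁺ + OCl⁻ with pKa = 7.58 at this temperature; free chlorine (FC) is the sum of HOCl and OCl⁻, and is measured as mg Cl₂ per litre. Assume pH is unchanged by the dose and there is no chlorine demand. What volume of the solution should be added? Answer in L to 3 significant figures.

Volume: 92,300 US gal × 3.785 L/gal = 349,356 L.
[OCl⁻]/[HOCl] = 10^(pH − pKa) = 10^(8.15 − 7.58) = 3.715; fraction as HOCl = 1/(1 + 3.715) = 0.2121.
Free chlorine required for 1.39 ppm HOCl: 1.39 / 0.2121 = 6.554 ppm.
FC to add: 6.554 − 0.5 = 6.054 mg/L as Cl₂.
Cl₂ equivalent: 6.054 mg/L × 349,356 L = 2115 g.
Product at 11.4% available Cl: 2115 / 0.114 = 18,550 g.
Volume: 18,550 g ÷ 1.11 g/mL = 16,720 mL.

16.7 L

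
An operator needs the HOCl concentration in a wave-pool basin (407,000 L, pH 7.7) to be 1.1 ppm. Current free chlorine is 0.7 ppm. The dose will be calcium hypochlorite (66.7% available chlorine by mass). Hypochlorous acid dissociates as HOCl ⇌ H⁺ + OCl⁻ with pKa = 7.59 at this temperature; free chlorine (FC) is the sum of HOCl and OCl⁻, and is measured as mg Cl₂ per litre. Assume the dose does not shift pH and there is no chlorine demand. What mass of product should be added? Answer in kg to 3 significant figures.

1.11 kg

[OCl⁻]/[HOCl] = 10^(pH − pKa) = 10^(7.7 − 7.59) = 1.288; fraction as HOCl = 1/(1 + 1.288) = 0.437.
Free chlorine required for 1.1 ppm HOCl: 1.1 / 0.437 = 2.517 ppm.
FC to add: 2.517 − 0.7 = 1.817 mg/L as Cl₂.
Cl₂ equivalent: 1.817 mg/L × 407,000 L = 739.5 g.
Product at 66.7% available Cl: 739.5 / 0.667 = 1109 g.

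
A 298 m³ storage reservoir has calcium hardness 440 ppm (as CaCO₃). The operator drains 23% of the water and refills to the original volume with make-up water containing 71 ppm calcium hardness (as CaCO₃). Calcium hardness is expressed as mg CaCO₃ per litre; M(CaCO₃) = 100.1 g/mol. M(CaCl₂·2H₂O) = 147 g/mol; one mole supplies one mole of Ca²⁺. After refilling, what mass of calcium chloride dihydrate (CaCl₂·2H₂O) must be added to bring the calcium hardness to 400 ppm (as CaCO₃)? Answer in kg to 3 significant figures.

Volume: 298 m³ = 298,000 L.
After draining 23% and refilling: 440 × 0.77 + 71 × 0.23 = 355.13 ppm.
Deficit to target: 400 − 355.13 = 44.87 mg/L.
As CaCO₃: 44.87 mg/L × 298,000 L = 13,370 g; ÷ 100.1 = 133.6 mol Ca²⁺.
Mass: 133.6 × 147 = 19,640 g.

19.6 kg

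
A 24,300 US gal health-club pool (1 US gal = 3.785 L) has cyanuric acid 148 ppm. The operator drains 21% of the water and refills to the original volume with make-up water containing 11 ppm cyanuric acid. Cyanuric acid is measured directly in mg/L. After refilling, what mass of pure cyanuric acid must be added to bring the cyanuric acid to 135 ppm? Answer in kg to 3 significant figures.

Volume: 24,300 US gal × 3.785 L/gal = 91,976 L.
After draining 21% and refilling: 148 × 0.79 + 11 × 0.21 = 119.23 ppm.
Deficit to target: 135 − 119.23 = 15.77 mg/L.
Mass: 15.77 mg/L × 91,976 L = 1450 g cyanuric acid.

1.45 kg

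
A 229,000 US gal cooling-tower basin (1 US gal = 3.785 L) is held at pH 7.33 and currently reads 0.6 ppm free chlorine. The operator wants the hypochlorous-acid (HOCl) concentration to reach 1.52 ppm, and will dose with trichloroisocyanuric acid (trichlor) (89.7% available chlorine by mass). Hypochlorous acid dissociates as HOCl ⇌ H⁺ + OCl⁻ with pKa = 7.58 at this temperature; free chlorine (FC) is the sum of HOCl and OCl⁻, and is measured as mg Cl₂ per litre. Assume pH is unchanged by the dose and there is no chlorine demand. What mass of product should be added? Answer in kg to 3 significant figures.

Volume: 229,000 US gal × 3.785 L/gal = 866,765 L.
[OCl⁻]/[HOCl] = 10^(pH − pKa) = 10^(7.33 − 7.58) = 0.5623; fraction as HOCl = 1/(1 + 0.5623) = 0.6401.
Free chlorine required for 1.52 ppm HOCl: 1.52 / 0.6401 = 2.375 ppm.
FC to add: 2.375 − 0.6 = 1.775 mg/L as Cl₂.
Cl₂ equivalent: 1.775 mg/L × 866,765 L = 1538 g.
Product at 89.7% available Cl: 1538 / 0.897 = 1715 g.

1.71 kg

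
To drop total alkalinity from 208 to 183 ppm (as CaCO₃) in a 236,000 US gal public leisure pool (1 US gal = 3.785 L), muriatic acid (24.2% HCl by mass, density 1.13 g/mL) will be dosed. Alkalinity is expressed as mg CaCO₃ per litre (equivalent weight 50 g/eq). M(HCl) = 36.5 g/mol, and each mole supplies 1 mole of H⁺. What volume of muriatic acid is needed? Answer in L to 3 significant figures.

Volume: 236,000 US gal × 3.785 L/gal = 893,260 L.
Alkalinity to neutralize: (208 − 183) = 25 mg/L as CaCO₃ × 893,260 L = 22,330 g as CaCO₃.
Equivalents of H⁺ required: 22,330 ÷ 50 g/eq = 446.6 eq = 446.6 mol HCl.
Mass of HCl: 446.6 × 36.5 = 16,300 g.
Mass of 24.2% solution: 16,300 / 0.242 = 67,360 g.
Volume: 67,360 g ÷ 1.13 g/mL = 59,610 mL.

59.6 L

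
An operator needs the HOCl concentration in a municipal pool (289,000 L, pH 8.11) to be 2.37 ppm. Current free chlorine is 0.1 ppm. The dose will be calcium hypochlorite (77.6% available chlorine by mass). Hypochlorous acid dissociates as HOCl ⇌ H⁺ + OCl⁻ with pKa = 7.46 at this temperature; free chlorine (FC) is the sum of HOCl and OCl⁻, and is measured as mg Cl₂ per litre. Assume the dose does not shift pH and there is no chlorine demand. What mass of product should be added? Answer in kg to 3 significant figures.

[OCl⁻]/[HOCl] = 10^(pH − pKa) = 10^(8.11 − 7.46) = 4.467; fraction as HOCl = 1/(1 + 4.467) = 0.1829.
Free chlorine required for 2.37 ppm HOCl: 2.37 / 0.1829 = 12.96 ppm.
FC to add: 12.96 − 0.1 = 12.86 mg/L as Cl₂.
Cl₂ equivalent: 12.86 mg/L × 289,000 L = 3715 g.
Product at 77.6% available Cl: 3715 / 0.776 = 4788 g.

4.79 kg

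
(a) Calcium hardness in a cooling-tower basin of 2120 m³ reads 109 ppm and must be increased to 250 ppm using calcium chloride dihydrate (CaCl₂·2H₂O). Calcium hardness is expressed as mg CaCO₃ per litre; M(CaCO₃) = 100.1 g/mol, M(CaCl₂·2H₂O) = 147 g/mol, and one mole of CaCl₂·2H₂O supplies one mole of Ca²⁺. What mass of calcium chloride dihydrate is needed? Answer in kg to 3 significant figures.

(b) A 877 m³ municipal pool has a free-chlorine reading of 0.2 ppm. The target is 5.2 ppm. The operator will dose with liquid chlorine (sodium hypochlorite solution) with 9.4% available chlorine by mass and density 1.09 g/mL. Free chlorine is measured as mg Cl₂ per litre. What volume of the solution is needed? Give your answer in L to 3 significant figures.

(a) Volume: 2120 m³ = 2,120,000 L.
(a) Hardness to add: (250 − 109) = 141 mg/L as CaCO₃ × 2,120,000 L = 298,900 g as CaCO₃.
(a) Moles of Ca²⁺ (1 mol Ca²⁺ ≡ 1 mol CaCO₃): 298,900 / 100.1 g/mol = 2986 mol.
(a) Mass of CaCl₂·2H₂O: 2986 × 147 = 439,000 g.

(b) Volume: 877 m³ = 877,000 L.
(b) Chlorine deficit: 5.2 − 0.2 = 5 ppm = 5 mg/L as Cl₂.
(b) Cl₂ equivalent needed: 5 mg/L × 877,000 L = 4,385,000 mg = 4385 g.
(b) Product at 9.4% available chlorine: 4385 / 0.094 = 46,650 g.
(b) Volume at density 1.09 g/mL: 46,650 g ÷ 1.09 g/mL = 42,800 mL.

(a) 439 kg; (b) 42.8 L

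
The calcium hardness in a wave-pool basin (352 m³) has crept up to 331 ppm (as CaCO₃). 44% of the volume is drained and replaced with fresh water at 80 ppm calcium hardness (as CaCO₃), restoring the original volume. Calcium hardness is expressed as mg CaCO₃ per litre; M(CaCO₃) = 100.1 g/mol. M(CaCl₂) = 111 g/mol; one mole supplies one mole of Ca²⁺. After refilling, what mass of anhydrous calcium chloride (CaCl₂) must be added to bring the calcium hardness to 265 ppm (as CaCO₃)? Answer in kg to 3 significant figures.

Volume: 352 m³ = 352,000 L.
After draining 44% and refilling: 331 × 0.56 + 80 × 0.44 = 220.56 ppm.
Deficit to target: 265 − 220.56 = 44.44 mg/L.
As CaCO₃: 44.44 mg/L × 352,000 L = 15,640 g; ÷ 100.1 = 156.3 mol Ca²⁺.
Mass: 156.3 × 111 = 17,350 g.

17.3 kg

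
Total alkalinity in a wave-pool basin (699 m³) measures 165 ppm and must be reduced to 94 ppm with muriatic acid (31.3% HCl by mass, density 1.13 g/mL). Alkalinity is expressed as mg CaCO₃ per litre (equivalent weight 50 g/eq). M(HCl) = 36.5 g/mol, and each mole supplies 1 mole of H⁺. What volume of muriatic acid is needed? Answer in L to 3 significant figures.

102 L

Volume: 699 m³ = 699,000 L.
Alkalinity to neutralize: (165 − 94) = 71 mg/L as CaCO₃ × 699,000 L = 49,630 g as CaCO₃.
Equivalents of H⁺ required: 49,630 ÷ 50 g/eq = 992.6 eq = 992.6 mol HCl.
Mass of HCl: 992.6 × 36.5 = 36,230 g.
Mass of 31.3% solution: 36,230 / 0.313 = 115,700 g.
Volume: 115,700 g ÷ 1.13 g/mL = 102,400 mL.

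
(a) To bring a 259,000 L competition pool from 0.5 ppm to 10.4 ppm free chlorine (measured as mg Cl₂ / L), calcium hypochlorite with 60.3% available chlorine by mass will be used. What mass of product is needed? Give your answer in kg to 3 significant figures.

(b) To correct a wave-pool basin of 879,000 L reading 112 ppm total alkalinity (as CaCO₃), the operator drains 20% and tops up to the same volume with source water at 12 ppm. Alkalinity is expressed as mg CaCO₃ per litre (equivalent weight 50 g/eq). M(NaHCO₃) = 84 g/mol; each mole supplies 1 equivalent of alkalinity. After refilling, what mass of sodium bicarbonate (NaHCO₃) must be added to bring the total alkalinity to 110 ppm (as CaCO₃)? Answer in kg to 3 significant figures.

(a) 4.25 kg; (b) 26.6 kg

(a) Chlorine deficit: 10.4 − 0.5 = 9.9 ppm = 9.9 mg/L as Cl₂.
(a) Cl₂ equivalent needed: 9.9 mg/L × 259,000 L = 2,564,000 mg = 2564 g.
(a) Product at 60.3% available chlorine: 2564 / 0.603 = 4252 g.

(b) After draining 20% and refilling: 112 × 0.80 + 12 × 0.20 = 92 ppm.
(b) Deficit to target: 110 − 92 = 18 mg/L.
(b) As CaCO₃: 18 mg/L × 879,000 L = 15,820 g; ÷ 50 g/eq ÷ 1 = 316.4 mol NaHCO₃.
(b) Mass: 316.4 × 84 = 26,580 g.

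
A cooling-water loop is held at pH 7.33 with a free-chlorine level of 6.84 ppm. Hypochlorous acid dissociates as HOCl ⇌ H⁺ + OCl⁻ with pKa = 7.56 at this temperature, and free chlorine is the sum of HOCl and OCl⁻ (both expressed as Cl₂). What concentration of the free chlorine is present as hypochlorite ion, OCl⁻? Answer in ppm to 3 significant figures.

2.53 ppm

[OCl⁻]/[HOCl] = 10^(pH − pKa) = 10^(7.33 − 7.56) = 10^-0.23 = 0.5888.
Fraction as HOCl = 1 / (1 + 0.5888) = 0.6294.
OCl⁻ = (1 − 0.6294) × 6.84 ppm = 2.535 ppm.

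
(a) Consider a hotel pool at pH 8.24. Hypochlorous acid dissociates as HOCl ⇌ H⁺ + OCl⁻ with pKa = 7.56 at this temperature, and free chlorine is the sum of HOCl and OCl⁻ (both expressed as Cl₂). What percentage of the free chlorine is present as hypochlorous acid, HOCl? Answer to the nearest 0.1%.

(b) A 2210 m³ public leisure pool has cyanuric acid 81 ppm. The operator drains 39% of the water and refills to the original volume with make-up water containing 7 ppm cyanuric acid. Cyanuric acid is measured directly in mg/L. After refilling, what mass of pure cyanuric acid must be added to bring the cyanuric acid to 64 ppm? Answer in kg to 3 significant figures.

(a) [OCl⁻]/[HOCl] = 10^(pH − pKa) = 10^(8.24 − 7.56) = 10^0.68 = 4.786.
(a) Fraction as HOCl = 1 / (1 + 4.786) = 0.1728.

(b) Volume: 2210 m³ = 2,210,000 L.
(b) After draining 39% and refilling: 81 × 0.61 + 7 × 0.39 = 52.14 ppm.
(b) Deficit to target: 64 − 52.14 = 11.86 mg/L.
(b) Mass: 11.86 mg/L × 2,210,000 L = 26,210 g cyanuric acid.

(a) 17.3%; (b) 26.2 kg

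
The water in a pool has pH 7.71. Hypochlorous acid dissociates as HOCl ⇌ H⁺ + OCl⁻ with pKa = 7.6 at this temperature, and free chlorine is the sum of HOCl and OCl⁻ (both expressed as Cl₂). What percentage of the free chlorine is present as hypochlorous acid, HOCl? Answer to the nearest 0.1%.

43.7%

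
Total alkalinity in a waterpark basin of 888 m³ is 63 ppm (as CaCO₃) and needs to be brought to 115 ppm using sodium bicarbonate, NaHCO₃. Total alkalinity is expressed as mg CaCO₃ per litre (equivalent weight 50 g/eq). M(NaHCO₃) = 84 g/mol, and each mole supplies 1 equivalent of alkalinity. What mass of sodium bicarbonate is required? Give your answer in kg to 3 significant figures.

Volume: 888 m³ = 888,000 L.
Alkalinity to add: (115 − 63) = 52 mg/L as CaCO₃ × 888,000 L = 46,180 g as CaCO₃.
Equivalents: 46,180 g ÷ 50 g/eq = 923.5 eq.
NaHCO₃ supplies 1 eq per mole → 923.5 mol.
Mass: 923.5 mol × 84 g/mol = 77,580 g.

77.6 kg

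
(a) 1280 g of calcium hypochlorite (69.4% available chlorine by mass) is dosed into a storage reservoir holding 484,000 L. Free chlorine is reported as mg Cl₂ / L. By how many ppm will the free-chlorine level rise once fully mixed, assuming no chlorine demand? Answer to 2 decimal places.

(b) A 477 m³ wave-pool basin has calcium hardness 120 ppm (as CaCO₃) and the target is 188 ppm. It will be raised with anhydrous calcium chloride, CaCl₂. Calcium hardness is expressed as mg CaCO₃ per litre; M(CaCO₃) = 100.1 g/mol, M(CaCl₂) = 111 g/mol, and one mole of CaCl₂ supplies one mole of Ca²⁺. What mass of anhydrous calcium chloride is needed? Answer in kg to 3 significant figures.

(a) 1.84 ppm; (b) 36.0 kg

(a) Available chlorine delivered: 1280 g × 0.694 = 888.3 g as Cl₂.
(a) Concentration rise: 888.3 g / 484,000 L = 1.835 mg/L = 1.84 ppm.

(b) Volume: 477 m³ = 477,000 L.
(b) Hardness to add: (188 − 120) = 68 mg/L as CaCO₃ × 477,000 L = 32,440 g as CaCO₃.
(b) Moles of Ca²⁺ (1 mol Ca²⁺ ≡ 1 mol CaCO₃): 32,440 / 100.1 g/mol = 324 mol.
(b) Mass of CaCl₂: 324 × 111 = 35,970 g.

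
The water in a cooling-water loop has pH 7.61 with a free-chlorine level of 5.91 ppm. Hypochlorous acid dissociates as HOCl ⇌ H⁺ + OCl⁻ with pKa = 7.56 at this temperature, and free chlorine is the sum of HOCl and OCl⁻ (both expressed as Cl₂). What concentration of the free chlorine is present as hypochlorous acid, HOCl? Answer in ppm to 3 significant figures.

2.79 ppm

[OCl⁻]/[HOCl] = 10^(pH − pKa) = 10^(7.61 − 7.56) = 10^0.05 = 1.122.
Fraction as HOCl = 1 / (1 + 1.122) = 0.4712.
HOCl = 0.4712 × 5.91 ppm = 2.785 ppm.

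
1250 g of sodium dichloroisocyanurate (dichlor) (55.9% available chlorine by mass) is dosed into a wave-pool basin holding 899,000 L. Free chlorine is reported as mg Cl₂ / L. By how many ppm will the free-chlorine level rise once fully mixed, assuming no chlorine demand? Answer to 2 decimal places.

0.78 ppm

Available chlorine delivered: 1250 g × 0.559 = 698.8 g as Cl₂.
Concentration rise: 698.8 g / 899,000 L = 0.7773 mg/L = 0.78 ppm.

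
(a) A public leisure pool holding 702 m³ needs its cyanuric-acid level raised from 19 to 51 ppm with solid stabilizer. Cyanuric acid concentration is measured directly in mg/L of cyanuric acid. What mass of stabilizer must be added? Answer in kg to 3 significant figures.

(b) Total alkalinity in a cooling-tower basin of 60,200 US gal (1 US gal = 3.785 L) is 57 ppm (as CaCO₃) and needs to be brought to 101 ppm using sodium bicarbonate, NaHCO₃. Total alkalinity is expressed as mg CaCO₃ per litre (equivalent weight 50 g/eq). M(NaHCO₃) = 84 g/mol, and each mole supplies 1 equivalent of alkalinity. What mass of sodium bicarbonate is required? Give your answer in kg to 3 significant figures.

(a) Volume: 702 m³ = 702,000 L.
(a) CYA to add: (51 − 19) = 32 mg/L × 702,000 L = 22,460 g cyanuric acid.

(b) Volume: 60,200 US gal × 3.785 L/gal = 227,857 L.
(b) Alkalinity to add: (101 − 57) = 44 mg/L as CaCO₃ × 227,857 L = 10,030 g as CaCO₃.
(b) Equivalents: 10,030 g ÷ 50 g/eq = 200.5 eq.
(b) NaHCO₃ supplies 1 eq per mole → 200.5 mol.
(b) Mass: 200.5 mol × 84 g/mol = 16,840 g.

(a) 22.5 kg; (b) 16.8 kg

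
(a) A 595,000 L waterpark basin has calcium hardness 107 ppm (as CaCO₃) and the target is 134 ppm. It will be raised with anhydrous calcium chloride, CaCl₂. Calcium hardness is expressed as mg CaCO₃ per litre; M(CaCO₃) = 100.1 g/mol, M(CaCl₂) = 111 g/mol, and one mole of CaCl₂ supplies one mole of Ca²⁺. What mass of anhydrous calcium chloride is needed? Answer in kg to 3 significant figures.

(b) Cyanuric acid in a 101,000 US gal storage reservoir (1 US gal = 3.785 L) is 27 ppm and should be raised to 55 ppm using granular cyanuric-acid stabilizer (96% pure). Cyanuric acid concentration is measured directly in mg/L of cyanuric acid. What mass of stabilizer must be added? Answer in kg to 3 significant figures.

(a) Hardness to add: (134 − 107) = 27 mg/L as CaCO₃ × 595,000 L = 16,060 g as CaCO₃.
(a) Moles of Ca²⁺ (1 mol Ca²⁺ ≡ 1 mol CaCO₃): 16,060 / 100.1 g/mol = 160.5 mol.
(a) Mass of CaCl₂: 160.5 × 111 = 17,810 g.

(b) Volume: 101,000 US gal × 3.785 L/gal = 382,285 L.
(b) CYA to add: (55 − 27) = 28 mg/L × 382,285 L = 10,700 g cyanuric acid.
(b) At 96% purity: 10,700 / 0.96 = 11,150 g product.

(a) 17.8 kg; (b) 11.1 kg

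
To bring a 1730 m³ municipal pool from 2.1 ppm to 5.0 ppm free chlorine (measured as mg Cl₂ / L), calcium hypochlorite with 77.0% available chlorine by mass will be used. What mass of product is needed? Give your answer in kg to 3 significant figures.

6.52 kg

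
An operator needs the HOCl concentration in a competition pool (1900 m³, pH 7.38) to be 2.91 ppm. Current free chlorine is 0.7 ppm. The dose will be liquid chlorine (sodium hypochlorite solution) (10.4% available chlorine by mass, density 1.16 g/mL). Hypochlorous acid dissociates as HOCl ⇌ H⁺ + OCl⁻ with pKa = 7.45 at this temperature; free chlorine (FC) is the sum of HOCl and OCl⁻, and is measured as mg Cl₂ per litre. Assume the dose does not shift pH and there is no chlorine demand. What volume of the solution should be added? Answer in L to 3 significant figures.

Volume: 1900 m³ = 1,900,000 L.
[OCl⁻]/[HOCl] = 10^(pH − pKa) = 10^(7.38 − 7.45) = 0.8511; fraction as HOCl = 1/(1 + 0.8511) = 0.5402.
Free chlorine required for 2.91 ppm HOCl: 2.91 / 0.5402 = 5.387 ppm.
FC to add: 5.387 − 0.7 = 4.687 mg/L as Cl₂.
Cl₂ equivalent: 4.687 mg/L × 1,900,000 L = 8905 g.
Product at 10.4% available Cl: 8905 / 0.104 = 85,620 g.
Volume: 85,620 g ÷ 1.16 g/mL = 73,810 mL.

73.8 L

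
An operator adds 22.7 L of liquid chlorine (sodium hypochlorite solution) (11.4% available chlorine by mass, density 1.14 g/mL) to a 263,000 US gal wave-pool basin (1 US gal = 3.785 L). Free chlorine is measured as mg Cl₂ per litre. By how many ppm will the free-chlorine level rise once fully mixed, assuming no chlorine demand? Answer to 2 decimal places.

Volume: 263,000 US gal × 3.785 L/gal = 995,455 L.
Mass of solution: 22.7 L × 1000 mL/L × 1.14 g/mL = 25,880 g.
Available chlorine delivered: 25,880 g × 0.114 = 2950 g as Cl₂.
Concentration rise: 2950 g / 995,455 L = 2.964 mg/L = 2.96 ppm.

2.96 ppm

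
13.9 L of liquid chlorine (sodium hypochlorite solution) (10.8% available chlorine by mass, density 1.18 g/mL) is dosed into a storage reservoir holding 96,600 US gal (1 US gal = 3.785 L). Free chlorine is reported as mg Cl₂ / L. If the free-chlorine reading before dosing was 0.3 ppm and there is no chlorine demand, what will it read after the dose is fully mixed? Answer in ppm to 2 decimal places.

Volume: 96,600 US gal × 3.785 L/gal = 365,631 L.
Mass of solution: 13.9 L × 1000 mL/L × 1.18 g/mL = 16,400 g.
Available chlorine delivered: 16,400 g × 0.108 = 1771 g as Cl₂.
Concentration rise: 1771 g / 365,631 L = 4.845 mg/L = 4.84 ppm.
Final FC: 0.3 + 4.84 = 5.14 ppm.

5.14 ppm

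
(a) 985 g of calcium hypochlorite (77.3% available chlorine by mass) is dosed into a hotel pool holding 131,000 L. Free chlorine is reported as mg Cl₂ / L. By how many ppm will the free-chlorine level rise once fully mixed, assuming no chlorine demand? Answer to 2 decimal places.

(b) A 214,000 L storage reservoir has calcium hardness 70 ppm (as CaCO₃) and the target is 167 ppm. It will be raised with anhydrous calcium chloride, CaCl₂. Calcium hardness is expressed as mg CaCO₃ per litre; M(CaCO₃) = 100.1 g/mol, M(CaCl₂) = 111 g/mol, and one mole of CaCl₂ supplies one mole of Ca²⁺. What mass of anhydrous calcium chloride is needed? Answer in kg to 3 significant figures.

(a) 5.81 ppm; (b) 23.0 kg

(a) Available chlorine delivered: 985 g × 0.773 = 761.4 g as Cl₂.
(a) Concentration rise: 761.4 g / 131,000 L = 5.812 mg/L = 5.81 ppm.

(b) Hardness to add: (167 − 70) = 97 mg/L as CaCO₃ × 214,000 L = 20,760 g as CaCO₃.
(b) Moles of Ca²⁺ (1 mol Ca²⁺ ≡ 1 mol CaCO₃): 20,760 / 100.1 g/mol = 207.4 mol.
(b) Mass of CaCl₂: 207.4 × 111 = 23,020 g.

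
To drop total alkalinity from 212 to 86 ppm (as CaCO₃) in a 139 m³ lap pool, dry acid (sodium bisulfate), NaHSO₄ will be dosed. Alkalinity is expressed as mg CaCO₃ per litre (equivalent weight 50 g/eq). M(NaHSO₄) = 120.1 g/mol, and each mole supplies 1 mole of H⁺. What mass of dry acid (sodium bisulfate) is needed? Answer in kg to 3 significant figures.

Volume: 139 m³ = 139,000 L.
Alkalinity to neutralize: (212 − 86) = 126 mg/L as CaCO₃ × 139,000 L = 17,510 g as CaCO₃.
Equivalents of H⁺ required: 17,510 ÷ 50 g/eq = 350.3 eq = 350.3 mol NaHSO₄.
Mass of NaHSO₄: 350.3 × 120.1 = 42,070 g.

42.1 kg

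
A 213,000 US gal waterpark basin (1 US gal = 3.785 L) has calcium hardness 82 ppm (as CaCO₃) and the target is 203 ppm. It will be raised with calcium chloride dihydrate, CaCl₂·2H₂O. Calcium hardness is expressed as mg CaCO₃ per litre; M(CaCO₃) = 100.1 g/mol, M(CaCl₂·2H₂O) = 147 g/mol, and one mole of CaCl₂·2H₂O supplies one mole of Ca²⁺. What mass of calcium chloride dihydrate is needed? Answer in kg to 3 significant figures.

Volume: 213,000 US gal × 3.785 L/gal = 806,205 L.
Hardness to add: (203 − 82) = 121 mg/L as CaCO₃ × 806,205 L = 97,550 g as CaCO₃.
Moles of Ca²⁺ (1 mol Ca²⁺ ≡ 1 mol CaCO₃): 97,550 / 100.1 g/mol = 974.5 mol.
Mass of CaCl₂·2H₂O: 974.5 × 147 = 143,300 g.

143 kg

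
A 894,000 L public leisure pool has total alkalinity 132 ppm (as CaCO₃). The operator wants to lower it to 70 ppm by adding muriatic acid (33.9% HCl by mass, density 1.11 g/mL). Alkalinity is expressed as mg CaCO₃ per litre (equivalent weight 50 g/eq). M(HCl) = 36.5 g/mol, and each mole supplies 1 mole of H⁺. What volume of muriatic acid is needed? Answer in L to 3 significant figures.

108 L

Alkalinity to neutralize: (132 − 70) = 62 mg/L as CaCO₃ × 894,000 L = 55,430 g as CaCO₃.
Equivalents of H⁺ required: 55,430 ÷ 50 g/eq = 1109 eq = 1109 mol HCl.
Mass of HCl: 1109 × 36.5 = 40,460 g.
Mass of 33.9% solution: 40,460 / 0.339 = 119,400 g.
Volume: 119,400 g ÷ 1.11 g/mL = 107,500 mL.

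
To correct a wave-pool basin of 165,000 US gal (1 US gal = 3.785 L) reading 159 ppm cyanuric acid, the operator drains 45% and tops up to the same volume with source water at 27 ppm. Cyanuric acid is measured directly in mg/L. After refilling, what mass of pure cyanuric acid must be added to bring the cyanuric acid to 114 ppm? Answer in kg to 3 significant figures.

8.99 kg

Volume: 165,000 US gal × 3.785 L/gal = 624,525 L.
After draining 45% and refilling: 159 × 0.55 + 27 × 0.45 = 99.6 ppm.
Deficit to target: 114 − 99.6 = 14.4 mg/L.
Mass: 14.4 mg/L × 624,525 L = 8993 g cyanuric acid.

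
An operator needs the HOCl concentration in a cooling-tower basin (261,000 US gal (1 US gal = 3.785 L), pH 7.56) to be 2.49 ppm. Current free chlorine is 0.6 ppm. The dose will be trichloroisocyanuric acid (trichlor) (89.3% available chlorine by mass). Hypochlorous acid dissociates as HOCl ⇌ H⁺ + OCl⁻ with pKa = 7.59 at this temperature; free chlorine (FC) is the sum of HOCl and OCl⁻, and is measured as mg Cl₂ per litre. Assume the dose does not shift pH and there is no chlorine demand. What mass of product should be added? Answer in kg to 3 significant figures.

Volume: 261,000 US gal × 3.785 L/gal = 987,885 L.
[OCl⁻]/[HOCl] = 10^(pH − pKa) = 10^(7.56 − 7.59) = 0.9333; fraction as HOCl = 1/(1 + 0.9333) = 0.5173.
Free chlorine required for 2.49 ppm HOCl: 2.49 / 0.5173 = 4.814 ppm.
FC to add: 4.814 − 0.6 = 4.214 mg/L as Cl₂.
Cl₂ equivalent: 4.214 mg/L × 987,885 L = 4163 g.
Product at 89.3% available Cl: 4163 / 0.893 = 4662 g.

4.66 kg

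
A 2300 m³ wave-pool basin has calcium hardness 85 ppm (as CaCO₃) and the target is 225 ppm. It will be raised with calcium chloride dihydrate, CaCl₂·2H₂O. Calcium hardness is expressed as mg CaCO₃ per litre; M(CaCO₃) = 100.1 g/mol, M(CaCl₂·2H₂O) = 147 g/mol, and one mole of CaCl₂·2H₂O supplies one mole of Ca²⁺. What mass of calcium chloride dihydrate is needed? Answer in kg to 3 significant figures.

473 kg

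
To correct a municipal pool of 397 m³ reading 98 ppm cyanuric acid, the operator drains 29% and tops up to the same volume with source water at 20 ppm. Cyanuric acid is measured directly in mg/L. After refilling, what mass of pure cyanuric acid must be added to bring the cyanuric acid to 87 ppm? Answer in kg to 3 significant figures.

Volume: 397 m³ = 397,000 L.
After draining 29% and refilling: 98 × 0.71 + 20 × 0.29 = 75.38 ppm.
Deficit to target: 87 − 75.38 = 11.62 mg/L.
Mass: 11.62 mg/L × 397,000 L = 4613 g cyanuric acid.

4.61 kg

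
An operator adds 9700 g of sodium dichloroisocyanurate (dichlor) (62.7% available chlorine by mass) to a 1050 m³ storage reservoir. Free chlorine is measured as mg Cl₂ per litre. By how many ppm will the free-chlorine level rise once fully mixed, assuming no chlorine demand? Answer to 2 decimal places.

Volume: 1050 m³ = 1,050,000 L.
Available chlorine delivered: 9700 g × 0.627 = 6082 g as Cl₂.
Concentration rise: 6082 g / 1,050,000 L = 5.792 mg/L = 5.79 ppm.

5.79 ppm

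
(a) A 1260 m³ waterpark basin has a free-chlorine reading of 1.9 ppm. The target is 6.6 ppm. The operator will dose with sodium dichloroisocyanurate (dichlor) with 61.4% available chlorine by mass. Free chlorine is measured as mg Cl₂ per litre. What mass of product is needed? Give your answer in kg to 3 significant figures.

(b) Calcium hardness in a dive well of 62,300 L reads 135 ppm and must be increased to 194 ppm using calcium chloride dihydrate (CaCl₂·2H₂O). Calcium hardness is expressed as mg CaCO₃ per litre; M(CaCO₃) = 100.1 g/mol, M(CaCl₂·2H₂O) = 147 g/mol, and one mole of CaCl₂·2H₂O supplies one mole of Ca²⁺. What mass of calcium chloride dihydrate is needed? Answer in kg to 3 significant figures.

(a) Volume: 1260 m³ = 1,260,000 L.
(a) Chlorine deficit: 6.6 − 1.9 = 4.7 ppm = 4.7 mg/L as Cl₂.
(a) Cl₂ equivalent needed: 4.7 mg/L × 1,260,000 L = 5,922,000 mg = 5922 g.
(a) Product at 61.4% available chlorine: 5922 / 0.614 = 9645 g.

(b) Hardness to add: (194 − 135) = 59 mg/L as CaCO₃ × 62,300 L = 3676 g as CaCO₃.
(b) Moles of Ca²⁺ (1 mol Ca²⁺ ≡ 1 mol CaCO₃): 3676 / 100.1 g/mol = 36.72 mol.
(b) Mass of CaCl₂·2H₂O: 36.72 × 147 = 5398 g.

(a) 9.64 kg; (b) 5.40 kg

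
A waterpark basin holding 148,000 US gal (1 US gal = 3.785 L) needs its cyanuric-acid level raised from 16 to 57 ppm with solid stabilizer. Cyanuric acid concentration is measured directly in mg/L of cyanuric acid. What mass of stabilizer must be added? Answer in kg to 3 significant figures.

23.0 kg

Volume: 148,000 US gal × 3.785 L/gal = 560,180 L.
CYA to add: (57 − 16) = 41 mg/L × 560,180 L = 22,970 g cyanuric acid.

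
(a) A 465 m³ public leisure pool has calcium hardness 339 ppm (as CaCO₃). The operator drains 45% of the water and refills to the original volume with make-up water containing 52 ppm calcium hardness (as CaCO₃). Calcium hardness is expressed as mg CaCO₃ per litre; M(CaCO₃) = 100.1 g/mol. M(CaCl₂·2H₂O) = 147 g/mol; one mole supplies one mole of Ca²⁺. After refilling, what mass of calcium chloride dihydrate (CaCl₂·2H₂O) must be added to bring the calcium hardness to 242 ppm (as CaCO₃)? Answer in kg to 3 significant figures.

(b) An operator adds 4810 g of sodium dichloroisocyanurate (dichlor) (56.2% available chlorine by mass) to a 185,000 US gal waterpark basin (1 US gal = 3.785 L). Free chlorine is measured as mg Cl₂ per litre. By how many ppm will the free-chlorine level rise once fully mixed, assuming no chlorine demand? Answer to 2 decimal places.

(a) 22.0 kg; (b) 3.86 ppm

(a) Volume: 465 m³ = 465,000 L.
(a) After draining 45% and refilling: 339 × 0.55 + 52 × 0.45 = 209.85 ppm.
(a) Deficit to target: 242 − 209.85 = 32.15 mg/L.
(a) As CaCO₃: 32.15 mg/L × 465,000 L = 14,950 g; ÷ 100.1 = 149.3 mol Ca²⁺.
(a) Mass: 149.3 × 147 = 21,950 g.

(b) Volume: 185,000 US gal × 3.785 L/gal = 700,225 L.
(b) Available chlorine delivered: 4810 g × 0.562 = 2703 g as Cl₂.
(b) Concentration rise: 2703 g / 700,225 L = 3.861 mg/L = 3.86 ppm.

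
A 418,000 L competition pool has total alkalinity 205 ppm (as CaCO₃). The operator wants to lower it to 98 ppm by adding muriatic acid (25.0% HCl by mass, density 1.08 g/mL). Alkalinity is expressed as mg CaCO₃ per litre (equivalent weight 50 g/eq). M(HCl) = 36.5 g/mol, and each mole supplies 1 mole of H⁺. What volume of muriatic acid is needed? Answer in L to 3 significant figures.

121 L

Alkalinity to neutralize: (205 − 98) = 107 mg/L as CaCO₃ × 418,000 L = 44,730 g as CaCO₃.
Equivalents of H⁺ required: 44,730 ÷ 50 g/eq = 894.5 eq = 894.5 mol HCl.
Mass of HCl: 894.5 × 36.5 = 32,650 g.
Mass of 25.0% solution: 32,650 / 0.25 = 130,600 g.
Volume: 130,600 g ÷ 1.08 g/mL = 120,900 mL.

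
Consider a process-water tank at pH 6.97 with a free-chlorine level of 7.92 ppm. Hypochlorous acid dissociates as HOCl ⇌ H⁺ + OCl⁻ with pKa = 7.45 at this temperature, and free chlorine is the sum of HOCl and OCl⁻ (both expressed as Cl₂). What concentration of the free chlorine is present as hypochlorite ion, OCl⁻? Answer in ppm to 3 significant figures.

1.97 ppm

[OCl⁻]/[HOCl] = 10^(pH − pKa) = 10^(6.97 − 7.45) = 10^-0.48 = 0.3311.
Fraction as HOCl = 1 / (1 + 0.3311) = 0.7512.
OCl⁻ = (1 − 0.7512) × 7.92 ppm = 1.97 ppm.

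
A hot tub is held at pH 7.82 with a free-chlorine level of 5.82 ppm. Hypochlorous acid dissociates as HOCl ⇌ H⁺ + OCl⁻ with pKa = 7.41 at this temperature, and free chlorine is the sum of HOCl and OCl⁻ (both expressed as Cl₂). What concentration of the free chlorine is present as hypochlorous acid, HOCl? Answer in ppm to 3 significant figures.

[OCl⁻]/[HOCl] = 10^(pH − pKa) = 10^(7.82 − 7.41) = 10^0.41 = 2.57.
Fraction as HOCl = 1 / (1 + 2.57) = 0.2801.
HOCl = 0.2801 × 5.82 ppm = 1.63 ppm.

1.63 ppm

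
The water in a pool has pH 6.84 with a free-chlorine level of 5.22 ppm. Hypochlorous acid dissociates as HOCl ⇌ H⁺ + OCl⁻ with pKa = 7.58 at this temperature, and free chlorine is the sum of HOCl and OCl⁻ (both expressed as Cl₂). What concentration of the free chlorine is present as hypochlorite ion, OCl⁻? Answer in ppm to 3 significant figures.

[OCl⁻]/[HOCl] = 10^(pH − pKa) = 10^(6.84 − 7.58) = 10^-0.74 = 0.182.
Fraction as HOCl = 1 / (1 + 0.182) = 0.846.
OCl⁻ = (1 − 0.846) × 5.22 ppm = 0.8036 ppm.

0.804 ppm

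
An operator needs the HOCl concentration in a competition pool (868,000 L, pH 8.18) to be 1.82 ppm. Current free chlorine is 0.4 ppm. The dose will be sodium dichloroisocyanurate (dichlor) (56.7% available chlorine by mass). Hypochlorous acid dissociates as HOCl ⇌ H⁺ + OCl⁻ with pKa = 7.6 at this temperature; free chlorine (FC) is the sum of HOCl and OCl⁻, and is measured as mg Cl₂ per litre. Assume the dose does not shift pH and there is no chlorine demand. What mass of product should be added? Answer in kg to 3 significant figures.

[OCl⁻]/[HOCl] = 10^(pH − pKa) = 10^(8.18 − 7.6) = 3.802; fraction as HOCl = 1/(1 + 3.802) = 0.2083.
Free chlorine required for 1.82 ppm HOCl: 1.82 / 0.2083 = 8.739 ppm.
FC to add: 8.739 − 0.4 = 8.339 mg/L as Cl₂.
Cl₂ equivalent: 8.339 mg/L × 868,000 L = 7239 g.
Product at 56.7% available Cl: 7239 / 0.567 = 12,770 g.

12.8 kg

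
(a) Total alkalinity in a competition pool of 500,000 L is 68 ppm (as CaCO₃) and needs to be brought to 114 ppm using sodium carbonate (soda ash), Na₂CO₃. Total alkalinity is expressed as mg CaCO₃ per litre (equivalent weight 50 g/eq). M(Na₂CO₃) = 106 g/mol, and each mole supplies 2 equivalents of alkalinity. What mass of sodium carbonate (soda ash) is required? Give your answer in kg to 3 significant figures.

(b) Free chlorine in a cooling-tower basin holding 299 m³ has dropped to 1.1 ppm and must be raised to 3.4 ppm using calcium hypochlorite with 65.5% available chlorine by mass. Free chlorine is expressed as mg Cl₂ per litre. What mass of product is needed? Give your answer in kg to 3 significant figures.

(a) 24.4 kg; (b) 1.05 kg

(a) Alkalinity to add: (114 − 68) = 46 mg/L as CaCO₃ × 500,000 L = 23,000 g as CaCO₃.
(a) Equivalents: 23,000 g ÷ 50 g/eq = 460 eq.
(a) Each mole of Na₂CO₃ supplies 2 eq, so 460 / 2 = 230 mol.
(a) Mass: 230 mol × 106 g/mol = 24,380 g.

(b) Volume: 299 m³ = 299,000 L.
(b) Chlorine deficit: 3.4 − 1.1 = 2.3 ppm = 2.3 mg/L as Cl₂.
(b) Cl₂ equivalent needed: 2.3 mg/L × 299,000 L = 687,700 mg = 687.7 g.
(b) Product at 65.5% available chlorine: 687.7 / 0.655 = 1050 g.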